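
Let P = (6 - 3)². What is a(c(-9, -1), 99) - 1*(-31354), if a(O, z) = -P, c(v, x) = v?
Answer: 31345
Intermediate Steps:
P = 9 (P = 3² = 9)
a(O, z) = -9 (a(O, z) = -1*9 = -9)
a(c(-9, -1), 99) - 1*(-31354) = -9 - 1*(-31354) = -9 + 31354 = 31345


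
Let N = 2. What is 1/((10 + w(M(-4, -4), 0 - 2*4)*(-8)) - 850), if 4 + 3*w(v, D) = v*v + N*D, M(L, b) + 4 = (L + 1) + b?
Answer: -3/3328 ≈ -0.00090144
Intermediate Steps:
M(L, b) = -3 + L + b (M(L, b) = -4 + ((L + 1) + b) = -4 + ((1 + L) + b) = -4 + (1 + L + b) = -3 + L + b)
w(v, D) = -4/3 + v**2/3 + 2*D/3 (w(v, D) = -4/3 + (v*v + 2*D)/3 = -4/3 + (v**2 + 2*D)/3 = -4/3 + (v**2/3 + 2*D/3) = -4/3 + v**2/3 + 2*D/3)
1/((10 + w(M(-4, -4), 0 - 2*4)*(-8)) - 850) = 1/((10 + (-4/3 + (-3 - 4 - 4)**2/3 + 2*(0 - 2*4)/3)*(-8)) - 850) = 1/((10 + (-4/3 + (1/3)*(-11)**2 + 2*(0 - 8)/3)*(-8)) - 850) = 1/((10 + (-4/3 + (1/3)*121 + (2/3)*(-8))*(-8)) - 850) = 1/((10 + (-4/3 + 121/3 - 16/3)*(-8)) - 850) = 1/((10 + (101/3)*(-8)) - 850) = 1/((10 - 808/3) - 850) = 1/(-778/3 - 850) = 1/(-3328/3) = -3/3328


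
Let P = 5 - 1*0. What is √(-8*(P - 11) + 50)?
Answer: 7*√2 ≈ 9.8995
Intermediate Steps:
P = 5 (P = 5 + 0 = 5)
√(-8*(P - 11) + 50) = √(-8*(5 - 11) + 50) = √(-8*(-6) + 50) = √(48 + 50) = √98 = 7*√2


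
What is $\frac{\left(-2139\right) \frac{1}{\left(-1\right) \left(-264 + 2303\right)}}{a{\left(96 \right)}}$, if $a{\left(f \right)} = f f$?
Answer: $\frac{713}{6263808} \approx 0.00011383$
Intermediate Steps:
$a{\left(f \right)} = f^{2}$
$\frac{\left(-2139\right) \frac{1}{\left(-1\right) \left(-264 + 2303\right)}}{a{\left(96 \right)}} = \frac{\left(-2139\right) \frac{1}{\left(-1\right) \left(-264 + 2303\right)}}{96^{2}} = \frac{\left(-2139\right) \frac{1}{\left(-1\right) 2039}}{9216} = - \frac{2139}{-2039} \cdot \frac{1}{9216} = \left(-2139\right) \left(- \frac{1}{2039}\right) \frac{1}{9216} = \frac{2139}{2039} \cdot \frac{1}{9216} = \frac{713}{6263808}$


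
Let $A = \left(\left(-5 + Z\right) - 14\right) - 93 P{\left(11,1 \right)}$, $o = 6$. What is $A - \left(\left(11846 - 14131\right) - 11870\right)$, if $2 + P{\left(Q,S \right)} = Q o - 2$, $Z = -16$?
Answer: $8354$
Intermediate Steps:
$P{\left(Q,S \right)} = -4 + 6 Q$ ($P{\left(Q,S \right)} = -2 + \left(Q 6 - 2\right) = -2 + \left(6 Q - 2\right) = -2 + \left(-2 + 6 Q\right) = -4 + 6 Q$)
$A = -5801$ ($A = \left(\left(-5 - 16\right) - 14\right) - 93 \left(-4 + 6 \cdot 11\right) = \left(-21 - 14\right) - 93 \left(-4 + 66\right) = -35 - 5766 = -5801$)
$A - \left(\left(11846 - 14131\right) - 11870\right) = -5801 - \left(\left(11846 - 14131\right) - 11870\right) = -5801 - \left(-2285 - 11870\right) = -5801 - -14155 = -5801 + 14155 = 8354$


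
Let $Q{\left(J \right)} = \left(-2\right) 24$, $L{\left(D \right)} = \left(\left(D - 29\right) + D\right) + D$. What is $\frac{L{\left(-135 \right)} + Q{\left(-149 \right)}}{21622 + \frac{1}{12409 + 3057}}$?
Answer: $- \frac{7454612}{334405853} \approx -0.022292$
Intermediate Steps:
$L{\left(D \right)} = -29 + 3 D$ ($L{\left(D \right)} = \left(\left(D - 29\right) + D\right) + D = \left(\left(-29 + D\right) + D\right) + D = \left(-29 + 2 D\right) + D = -29 + 3 D$)
$Q{\left(J \right)} = -48$
$\frac{L{\left(-135 \right)} + Q{\left(-149 \right)}}{21622 + \frac{1}{12409 + 3057}} = \frac{\left(-29 + 3 \left(-135\right)\right) - 48}{21622 + \frac{1}{12409 + 3057}} = \frac{\left(-29 - 405\right) - 48}{21622 + \frac{1}{15466}} = \frac{-434 - 48}{21622 + \frac{1}{15466}} = - \frac{482}{\frac{334405853}{15466}} = \left(-482\right) \frac{15466}{334405853} = - \frac{7454612}{334405853}$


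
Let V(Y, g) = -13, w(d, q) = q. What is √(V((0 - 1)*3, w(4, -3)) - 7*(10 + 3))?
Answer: 2*I*√26 ≈ 10.198*I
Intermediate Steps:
√(V((0 - 1)*3, w(4, -3)) - 7*(10 + 3)) = √(-13 - 7*(10 + 3)) = √(-13 - 7*13) = √(-13 - 91) = √(-104) = 2*I*√26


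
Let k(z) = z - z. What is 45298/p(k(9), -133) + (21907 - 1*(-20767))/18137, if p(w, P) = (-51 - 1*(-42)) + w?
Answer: -821185760/163233 ≈ -5030.8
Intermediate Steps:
k(z) = 0
p(w, P) = -9 + w (p(w, P) = (-51 + 42) + w = -9 + w)
45298/p(k(9), -133) + (21907 - 1*(-20767))/18137 = 45298/(-9 + 0) + (21907 - 1*(-20767))/18137 = 45298/(-9) + (21907 + 20767)*(1/18137) = 45298*(-1/9) + 42674*(1/18137) = -45298/9 + 42674/18137 = -821185760/163233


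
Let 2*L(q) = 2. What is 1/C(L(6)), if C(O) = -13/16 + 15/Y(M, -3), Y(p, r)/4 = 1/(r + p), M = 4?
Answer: 16/47 ≈ 0.34043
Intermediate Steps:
Y(p, r) = 4/(p + r) (Y(p, r) = 4/(r + p) = 4/(p + r))
L(q) = 1 (L(q) = (½)*2 = 1)
C(O) = 47/16 (C(O) = -13/16 + 15/((4/(4 - 3))) = -13*1/16 + 15/((4/1)) = -13/16 + 15/((4*1)) = -13/16 + 15/4 = 47/16)
1/C(L(6)) = 1/(47/16) = 16/47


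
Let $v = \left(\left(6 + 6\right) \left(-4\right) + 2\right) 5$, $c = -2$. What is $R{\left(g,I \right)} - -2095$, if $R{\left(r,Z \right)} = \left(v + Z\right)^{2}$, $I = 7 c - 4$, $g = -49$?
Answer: $63599$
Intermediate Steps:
$v = -230$ ($v = \left(12 \left(-4\right) + 2\right) 5 = \left(-48 + 2\right) 5 = \left(-46\right) 5 = -230$)
$I = -18$ ($I = 7 \left(-2\right) - 4 = -14 - 4 = -18$)
$R{\left(r,Z \right)} = \left(-230 + Z\right)^{2}$
$R{\left(g,I \right)} - -2095 = \left(-230 - 18\right)^{2} - -2095 = \left(-248\right)^{2} + 2095 = 61504 + 2095 = 63599$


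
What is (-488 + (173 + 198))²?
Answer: 13689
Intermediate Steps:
(-488 + (173 + 198))² = (-488 + 371)² = (-117)² = 13689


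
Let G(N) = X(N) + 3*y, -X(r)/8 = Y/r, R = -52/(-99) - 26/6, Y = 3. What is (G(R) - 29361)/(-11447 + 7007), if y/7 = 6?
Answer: 3673073/557960 ≈ 6.5830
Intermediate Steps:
y = 42 (y = 7*6 = 42)
R = -377/99 (R = -52*(-1/99) - 26*1/6 = 52/99 - 13/3 = -377/99 ≈ -3.8081)
X(r) = -24/r
G(N) = 126 - 24/N (G(N) = -24/N + 3*42 = -24/N + 126 = 126 - 24/N)
(G(R) - 29361)/(-11447 + 7007) = ((126 - 24/(-377/99)) - 29361)/(-11447 + 7007) = ((126 - 24*(-99/377)) - 29361)/(-4440) = ((126 + 2376/377) - 29361)*(-1/4440) = (49878/377 - 29361)*(-1/4440) = -11019219/377*(-1/4440) = 3673073/557960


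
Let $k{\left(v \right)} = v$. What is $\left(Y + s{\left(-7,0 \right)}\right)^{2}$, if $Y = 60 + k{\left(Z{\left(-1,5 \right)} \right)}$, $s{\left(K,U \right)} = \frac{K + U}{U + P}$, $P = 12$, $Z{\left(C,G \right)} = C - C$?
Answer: $\frac{508369}{144} \approx 3530.3$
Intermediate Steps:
$Z{\left(C,G \right)} = 0$
$s{\left(K,U \right)} = \frac{K + U}{12 + U}$ ($s{\left(K,U \right)} = \frac{K + U}{U + 12} = \frac{K + U}{12 + U}$)
$Y = 60$ ($Y = 60 + 0 = 60$)
$\left(Y + s{\left(-7,0 \right)}\right)^{2} = \left(60 + \frac{-7 + 0}{12 + 0}\right)^{2} = \left(60 + \frac{1}{12} \left(-7\right)\right)^{2} = \left(60 - \frac{7}{12}\right)^{2} = \left(\frac{713}{12}\right)^{2} = \frac{508369}{144}$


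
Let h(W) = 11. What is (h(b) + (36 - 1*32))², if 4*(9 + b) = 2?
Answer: 225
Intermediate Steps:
b = -17/2 (b = -9 + (¼)*2 = -9 + ½ = -17/2 ≈ -8.5000)
(h(b) + (36 - 1*32))² = (11 + (36 - 1*32))² = (11 + (36 - 32))² = (11 + 4)² = 15² = 225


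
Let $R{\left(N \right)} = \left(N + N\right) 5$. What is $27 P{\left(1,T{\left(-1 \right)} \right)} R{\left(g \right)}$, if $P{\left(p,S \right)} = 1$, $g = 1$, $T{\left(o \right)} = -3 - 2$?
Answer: $270$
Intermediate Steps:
$T{\left(o \right)} = -5$
$R{\left(N \right)} = 10 N$ ($R{\left(N \right)} = 2 N 5 = 10 N$)
$27 P{\left(1,T{\left(-1 \right)} \right)} R{\left(g \right)} = 27 \cdot 1 \cdot 10 \cdot 1 = 27 \cdot 10 = 270$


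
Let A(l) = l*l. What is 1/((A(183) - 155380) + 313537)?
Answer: 1/191646 ≈ 5.2180e-6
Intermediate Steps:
A(l) = l**2
1/((A(183) - 155380) + 313537) = 1/((183**2 - 155380) + 313537) = 1/((33489 - 155380) + 313537) = 1/(-121891 + 313537) = 1/191646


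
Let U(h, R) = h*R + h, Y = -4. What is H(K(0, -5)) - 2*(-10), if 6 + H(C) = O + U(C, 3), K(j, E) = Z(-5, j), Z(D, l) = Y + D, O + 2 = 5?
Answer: -19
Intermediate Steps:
O = 3 (O = -2 + 5 = 3)
U(h, R) = h + R*h (U(h, R) = R*h + h = h + R*h)
Z(D, l) = -4 + D
K(j, E) = -9 (K(j, E) = -4 - 5 = -9)
H(C) = -3 + 4*C (H(C) = -6 + (3 + C*(1 + 3)) = -6 + (3 + C*4) = -6 + (3 + 4*C) = -3 + 4*C)
H(K(0, -5)) - 2*(-10) = (-3 + 4*(-9)) - 2*(-10) = (-3 - 36) + 20 = -39 + 20 = -19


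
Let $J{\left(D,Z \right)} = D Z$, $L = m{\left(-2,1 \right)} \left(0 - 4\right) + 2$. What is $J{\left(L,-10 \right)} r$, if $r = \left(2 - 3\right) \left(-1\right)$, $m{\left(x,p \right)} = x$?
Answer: $-100$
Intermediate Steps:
$L = 10$ ($L = - 2 \left(0 - 4\right) + 2 = \left(-2\right) \left(-4\right) + 2 = 8 + 2 = 10$)
$r = 1$ ($r = \left(-1\right) \left(-1\right) = 1$)
$J{\left(L,-10 \right)} r = 10 \left(-10\right) 1 = \left(-100\right) 1 = -100$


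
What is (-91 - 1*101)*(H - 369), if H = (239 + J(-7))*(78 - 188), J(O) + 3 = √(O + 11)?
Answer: 5097408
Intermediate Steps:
J(O) = -3 + √(11 + O) (J(O) = -3 + √(O + 11) = -3 + √(11 + O))
H = -26180 (H = (239 + (-3 + √(11 - 7)))*(78 - 188) = (239 + (-3 + √4))*(-110) = (239 + (-3 + 2))*(-110) = (239 - 1)*(-110) = 238*(-110) = -26180)
(-91 - 1*101)*(H - 369) = (-91 - 1*101)*(-26180 - 369) = (-91 - 101)*(-26549) = -192*(-26549) = 5097408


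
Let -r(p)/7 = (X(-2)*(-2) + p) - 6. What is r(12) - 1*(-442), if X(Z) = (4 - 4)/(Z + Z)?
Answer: 400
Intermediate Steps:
X(Z) = 0 (X(Z) = 0/((2*Z)) = 0*(1/(2*Z)) = 0)
r(p) = 42 - 7*p (r(p) = -7*((0*(-2) + p) - 6) = -7*((0 + p) - 6) = -7*(p - 6) = -7*(-6 + p) = 42 - 7*p)
r(12) - 1*(-442) = (42 - 7*12) - 1*(-442) = (42 - 84) + 442 = -42 + 442 = 400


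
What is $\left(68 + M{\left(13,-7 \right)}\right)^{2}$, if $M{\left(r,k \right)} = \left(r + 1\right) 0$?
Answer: $4624$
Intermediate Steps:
$M{\left(r,k \right)} = 0$ ($M{\left(r,k \right)} = \left(1 + r\right) 0 = 0$)
$\left(68 + M{\left(13,-7 \right)}\right)^{2} = \left(68 + 0\right)^{2} = 68^{2} = 4624$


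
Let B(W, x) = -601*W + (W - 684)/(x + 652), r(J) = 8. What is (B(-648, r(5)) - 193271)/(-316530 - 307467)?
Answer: -10789624/34319835 ≈ -0.31438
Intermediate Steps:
B(W, x) = -601*W + (-684 + W)/(652 + x)
(B(-648, r(5)) - 193271)/(-316530 - 307467) = ((-684 - 391851*(-648) - 601*(-648)*8)/(652 + 8) - 193271)/(-316530 - 307467) = ((-684 + 253919448 + 3115584)/660 - 193271)/(-623997) = ((1/660)*257034348 - 193271)*(-1/623997) = (21419529/55 - 193271)*(-1/623997) = (10789624/55)*(-1/623997) = -10789624/34319835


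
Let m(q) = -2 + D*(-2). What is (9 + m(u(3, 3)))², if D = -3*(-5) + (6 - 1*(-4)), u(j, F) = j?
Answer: 1849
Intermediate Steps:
D = 25 (D = 15 + (6 + 4) = 15 + 10 = 25)
m(q) = -52 (m(q) = -2 + 25*(-2) = -2 - 50 = -52)
(9 + m(u(3, 3)))² = (9 - 52)² = (-43)² = 1849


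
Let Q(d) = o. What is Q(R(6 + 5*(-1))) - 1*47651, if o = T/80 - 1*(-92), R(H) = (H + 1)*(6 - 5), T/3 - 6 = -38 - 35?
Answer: -3804921/80 ≈ -47562.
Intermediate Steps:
T = -201 (T = 18 + 3*(-38 - 35) = 18 + 3*(-73) = 18 - 219 = -201)
R(H) = 1 + H (R(H) = (1 + H)*1 = 1 + H)
o = 7159/80 (o = -201/80 - 1*(-92) = -201*1/80 + 92 = -201/80 + 92 = 7159/80 ≈ 89.488)
Q(d) = 7159/80
Q(R(6 + 5*(-1))) - 1*47651 = 7159/80 - 1*47651 = 7159/80 - 47651 = -3804921/80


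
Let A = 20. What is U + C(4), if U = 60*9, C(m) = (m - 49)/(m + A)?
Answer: 4305/8 ≈ 538.13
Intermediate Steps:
C(m) = (-49 + m)/(20 + m) (C(m) = (m - 49)/(m + 20) = (-49 + m)/(20 + m))
U = 540
U + C(4) = 540 + (-49 + 4)/(20 + 4) = 540 - 45/24 = 540 + (1/24)*(-45) = 540 - 15/8 = 4305/8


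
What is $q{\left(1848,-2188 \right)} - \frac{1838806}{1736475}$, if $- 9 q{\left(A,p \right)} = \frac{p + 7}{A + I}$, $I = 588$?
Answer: $- \frac{4058525641}{4230053100} \approx -0.95945$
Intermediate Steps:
$q{\left(A,p \right)} = - \frac{7 + p}{9 \left(588 + A\right)}$ ($q{\left(A,p \right)} = - \frac{\left(p + 7\right) \frac{1}{A + 588}}{9} = - \frac{\left(7 + p\right) \frac{1}{588 + A}}{9} = - \frac{\frac{1}{588 + A} \left(7 + p\right)}{9} = - \frac{7 + p}{9 \left(588 + A\right)}$)
$q{\left(1848,-2188 \right)} - \frac{1838806}{1736475} = \frac{-7 - -2188}{9 \left(588 + 1848\right)} - \frac{1838806}{1736475} = \frac{-7 + 2188}{9 \cdot 2436} - 1838806 \cdot \frac{1}{1736475} = \frac{1}{9} \cdot \frac{1}{2436} \cdot 2181 - \frac{1838806}{1736475} = \frac{727}{7308} - \frac{1838806}{1736475} = - \frac{4058525641}{4230053100}$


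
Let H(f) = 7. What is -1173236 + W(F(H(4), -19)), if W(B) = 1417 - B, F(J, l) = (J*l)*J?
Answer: -1170888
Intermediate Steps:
F(J, l) = l*J²
-1173236 + W(F(H(4), -19)) = -1173236 + (1417 - (-19)*7²) = -1173236 + (1417 - (-19)*49) = -1173236 + (1417 - 1*(-931)) = -1173236 + (1417 + 931) = -1173236 + 2348 = -1170888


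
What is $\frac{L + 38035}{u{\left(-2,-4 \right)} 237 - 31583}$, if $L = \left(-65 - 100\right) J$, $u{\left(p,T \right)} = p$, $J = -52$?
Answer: $- \frac{46615}{32057} \approx -1.4541$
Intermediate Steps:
$L = 8580$ ($L = \left(-65 - 100\right) \left(-52\right) = \left(-165\right) \left(-52\right) = 8580$)
$\frac{L + 38035}{u{\left(-2,-4 \right)} 237 - 31583} = \frac{8580 + 38035}{\left(-2\right) 237 - 31583} = \frac{46615}{-474 - 31583} = \frac{46615}{-32057} = 46615 \left(- \frac{1}{32057}\right) = - \frac{46615}{32057}$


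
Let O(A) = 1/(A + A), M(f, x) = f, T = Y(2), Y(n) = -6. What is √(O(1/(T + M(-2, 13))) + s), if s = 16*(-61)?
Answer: 14*I*√5 ≈ 31.305*I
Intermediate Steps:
T = -6
O(A) = 1/(2*A)
s = -976
√(O(1/(T + M(-2, 13))) + s) = √(1/(2*(1/(-6 - 2))) - 976) = √(1/(2*(1/(-8))) - 976) = √(1/(2*(-⅛)) - 976) = √((½)*(-8) - 976) = √(-4 - 976) = √(-980) = 14*I*√5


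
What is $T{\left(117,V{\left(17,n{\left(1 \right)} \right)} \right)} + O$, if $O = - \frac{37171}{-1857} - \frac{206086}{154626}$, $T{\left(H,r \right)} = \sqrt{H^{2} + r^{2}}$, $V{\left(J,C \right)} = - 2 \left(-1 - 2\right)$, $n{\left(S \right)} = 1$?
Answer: $\frac{894150224}{47856747} + 15 \sqrt{61} \approx 135.84$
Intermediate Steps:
$V{\left(J,C \right)} = 6$ ($V{\left(J,C \right)} = \left(-2\right) \left(-3\right) = 6$)
$O = \frac{894150224}{47856747}$ ($O = \left(-37171\right) \left(- \frac{1}{1857}\right) - \frac{103043}{77313} = \frac{37171}{1857} - \frac{103043}{77313} = \frac{894150224}{47856747} \approx 18.684$)
$T{\left(117,V{\left(17,n{\left(1 \right)} \right)} \right)} + O = \sqrt{117^{2} + 6^{2}} + \frac{894150224}{47856747} = \sqrt{13689 + 36} + \frac{894150224}{47856747} = \sqrt{13725} + \frac{894150224}{47856747} = 15 \sqrt{61} + \frac{894150224}{47856747} = \frac{894150224}{47856747} + 15 \sqrt{61}$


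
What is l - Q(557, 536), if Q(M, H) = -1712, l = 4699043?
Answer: 4700755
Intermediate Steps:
l - Q(557, 536) = 4699043 - 1*(-1712) = 4699043 + 1712 = 4700755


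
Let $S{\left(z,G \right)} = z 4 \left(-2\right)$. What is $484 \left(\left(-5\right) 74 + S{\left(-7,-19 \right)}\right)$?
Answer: $-151976$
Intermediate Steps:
$S{\left(z,G \right)} = - 8 z$ ($S{\left(z,G \right)} = 4 z \left(-2\right) = - 8 z$)
$484 \left(\left(-5\right) 74 + S{\left(-7,-19 \right)}\right) = 484 \left(\left(-5\right) 74 - -56\right) = 484 \left(-370 + 56\right) = 484 \left(-314\right) = -151976$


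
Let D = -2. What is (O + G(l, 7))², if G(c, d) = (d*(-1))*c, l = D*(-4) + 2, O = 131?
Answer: 3721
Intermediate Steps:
l = 10 (l = -2*(-4) + 2 = 8 + 2 = 10)
G(c, d) = -c*d (G(c, d) = (-d)*c = -c*d)
(O + G(l, 7))² = (131 - 1*10*7)² = (131 - 70)² = 61² = 3721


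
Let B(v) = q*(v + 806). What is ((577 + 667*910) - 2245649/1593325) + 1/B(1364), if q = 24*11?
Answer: 6524210707746073/10738635600 ≈ 6.0755e+5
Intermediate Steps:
q = 264
B(v) = 212784 + 264*v (B(v) = 264*(v + 806) = 264*(806 + v) = 212784 + 264*v)
((577 + 667*910) - 2245649/1593325) + 1/B(1364) = ((577 + 667*910) - 2245649/1593325) + 1/(212784 + 264*1364) = ((577 + 606970) - 2245649*1/1593325) + 1/(212784 + 360096) = (607547 - 132097/93725) + 1/572880 = 56942210478/93725 + 1/572880 = 6524210707746073/10738635600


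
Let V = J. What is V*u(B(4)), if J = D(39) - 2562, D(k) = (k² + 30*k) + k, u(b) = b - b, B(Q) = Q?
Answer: 0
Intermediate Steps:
u(b) = 0
D(k) = k² + 31*k
J = 168 (J = 39*(31 + 39) - 2562 = 39*70 - 2562 = 2730 - 2562 = 168)
V = 168
V*u(B(4)) = 168*0 = 0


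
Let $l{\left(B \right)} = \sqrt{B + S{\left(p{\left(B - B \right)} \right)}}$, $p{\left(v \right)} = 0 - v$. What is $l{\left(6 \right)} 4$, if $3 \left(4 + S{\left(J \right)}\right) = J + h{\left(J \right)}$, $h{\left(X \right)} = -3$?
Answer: $4$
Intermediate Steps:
$p{\left(v \right)} = - v$
$S{\left(J \right)} = -5 + \frac{J}{3}$ ($S{\left(J \right)} = -4 + \frac{J - 3}{3} = -4 + \frac{-3 + J}{3} = -4 + \left(-1 + \frac{J}{3}\right) = -5 + \frac{J}{3}$)
$l{\left(B \right)} = \sqrt{-5 + B}$ ($l{\left(B \right)} = \sqrt{B + \left(-5 + \frac{\left(-1\right) \left(B - B\right)}{3}\right)} = \sqrt{B - \left(5 - \frac{\left(-1\right) 0}{3}\right)} = \sqrt{B + \left(-5 + \frac{1}{3} \cdot 0\right)} = \sqrt{B + \left(-5 + 0\right)} = \sqrt{B - 5} = \sqrt{-5 + B}$)
$l{\left(6 \right)} 4 = \sqrt{-5 + 6} \cdot 4 = \sqrt{1} \cdot 4 = 1 \cdot 4 = 4$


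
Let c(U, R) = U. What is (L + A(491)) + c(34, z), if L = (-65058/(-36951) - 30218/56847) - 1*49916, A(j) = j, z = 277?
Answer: -34581952001173/700184499 ≈ -49390.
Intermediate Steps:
L = -34949548863148/700184499 (L = (-65058*(-1/36951) - 30218*1/56847) - 49916 = (21686/12317 - 30218/56847) - 49916 = 860588936/700184499 - 49916 = -34949548863148/700184499 ≈ -49915.)
(L + A(491)) + c(34, z) = (-34949548863148/700184499 + 491) + 34 = -34605758274139/700184499 + 34 = -34581952001173/700184499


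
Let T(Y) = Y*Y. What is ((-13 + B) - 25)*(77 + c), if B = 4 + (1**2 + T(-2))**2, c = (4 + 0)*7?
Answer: -945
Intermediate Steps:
T(Y) = Y**2
c = 28 (c = 4*7 = 28)
B = 29 (B = 4 + (1**2 + (-2)**2)**2 = 4 + (1 + 4)**2 = 4 + 5**2 = 4 + 25 = 29)
((-13 + B) - 25)*(77 + c) = ((-13 + 29) - 25)*(77 + 28) = (16 - 25)*105 = -9*105 = -945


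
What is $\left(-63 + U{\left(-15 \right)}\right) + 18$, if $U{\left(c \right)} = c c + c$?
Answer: $165$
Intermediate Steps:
$U{\left(c \right)} = c + c^{2}$ ($U{\left(c \right)} = c^{2} + c = c + c^{2}$)
$\left(-63 + U{\left(-15 \right)}\right) + 18 = \left(-63 - 15 \left(1 - 15\right)\right) + 18 = \left(-63 - -210\right) + 18 = \left(-63 + 210\right) + 18 = 147 + 18 = 165$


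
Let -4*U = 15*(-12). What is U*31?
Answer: 1395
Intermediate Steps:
U = 45 (U = -15*(-12)/4 = -¼*(-180) = 45)
U*31 = 45*31 = 1395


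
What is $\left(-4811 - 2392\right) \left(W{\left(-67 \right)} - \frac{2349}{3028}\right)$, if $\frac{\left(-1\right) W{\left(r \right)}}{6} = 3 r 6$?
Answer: $- \frac{157805189577}{3028} \approx -5.2115 \cdot 10^{7}$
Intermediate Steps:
$W{\left(r \right)} = - 108 r$ ($W{\left(r \right)} = - 6 \cdot 3 r 6 = - 6 \cdot 18 r = - 108 r$)
$\left(-4811 - 2392\right) \left(W{\left(-67 \right)} - \frac{2349}{3028}\right) = \left(-4811 - 2392\right) \left(\left(-108\right) \left(-67\right) - \frac{2349}{3028}\right) = - 7203 \left(7236 - \frac{2349}{3028}\right) = \left(-7203\right) \frac{21908259}{3028} = - \frac{157805189577}{3028}$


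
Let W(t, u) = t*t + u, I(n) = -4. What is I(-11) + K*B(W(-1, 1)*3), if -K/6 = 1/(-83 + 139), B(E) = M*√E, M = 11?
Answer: -4 - 33*√6/28 ≈ -6.8869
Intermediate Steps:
W(t, u) = u + t² (W(t, u) = t² + u = u + t²)
B(E) = 11*√E
K = -3/28 (K = -6/(-83 + 139) = -6/56 = -6*1/56 = -3/28 ≈ -0.10714)
I(-11) + K*B(W(-1, 1)*3) = -4 - 33*√((1 + (-1)²)*3)/28 = -4 - 33*√((1 + 1)*3)/28 = -4 - 33*√(2*3)/28 = -4 - 33*√6/28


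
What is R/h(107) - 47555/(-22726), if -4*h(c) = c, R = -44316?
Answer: 4033590049/2431682 ≈ 1658.8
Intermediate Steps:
h(c) = -c/4
R/h(107) - 47555/(-22726) = -44316/((-1/4*107)) - 47555/(-22726) = -44316/(-107/4) - 47555*(-1/22726) = -44316*(-4/107) + 47555/22726 = 177264/107 + 47555/22726 = 4033590049/2431682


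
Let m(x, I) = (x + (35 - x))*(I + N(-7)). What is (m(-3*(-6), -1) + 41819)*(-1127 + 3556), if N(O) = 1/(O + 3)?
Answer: 405888329/4 ≈ 1.0147e+8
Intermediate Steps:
N(O) = 1/(3 + O)
m(x, I) = -35/4 + 35*I (m(x, I) = (x + (35 - x))*(I + 1/(3 - 7)) = 35*(I + 1/(-4)) = 35*(I - ¼) = 35*(-¼ + I) = -35/4 + 35*I)
(m(-3*(-6), -1) + 41819)*(-1127 + 3556) = ((-35/4 + 35*(-1)) + 41819)*(-1127 + 3556) = ((-35/4 - 35) + 41819)*2429 = (-175/4 + 41819)*2429 = (167101/4)*2429 = 405888329/4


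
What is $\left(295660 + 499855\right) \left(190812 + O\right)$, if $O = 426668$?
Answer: $491214602200$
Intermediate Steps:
$\left(295660 + 499855\right) \left(190812 + O\right) = \left(295660 + 499855\right) \left(190812 + 426668\right) = 795515 \cdot 617480 = 491214602200$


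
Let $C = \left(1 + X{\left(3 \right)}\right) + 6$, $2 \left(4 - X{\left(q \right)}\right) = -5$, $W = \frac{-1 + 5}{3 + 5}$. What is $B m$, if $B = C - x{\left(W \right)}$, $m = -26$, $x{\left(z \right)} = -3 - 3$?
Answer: $-507$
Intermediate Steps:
$W = \frac{1}{2}$ ($W = \frac{4}{8} = 4 \cdot \frac{1}{8} = \frac{1}{2} \approx 0.5$)
$X{\left(q \right)} = \frac{13}{2}$ ($X{\left(q \right)} = 4 - - \frac{5}{2} = 4 + \frac{5}{2} = \frac{13}{2}$)
$x{\left(z \right)} = -6$
$C = \frac{27}{2}$ ($C = \left(1 + \frac{13}{2}\right) + 6 = \frac{15}{2} + 6 = \frac{27}{2} \approx 13.5$)
$B = \frac{39}{2}$ ($B = \frac{27}{2} - -6 = \frac{27}{2} + 6 = \frac{39}{2} \approx 19.5$)
$B m = \frac{39}{2} \left(-26\right) = -507$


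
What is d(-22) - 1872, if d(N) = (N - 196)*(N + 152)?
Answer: -30212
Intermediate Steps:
d(N) = (-196 + N)*(152 + N)
d(-22) - 1872 = (-29792 + (-22)² - 44*(-22)) - 1872 = (-29792 + 484 + 968) - 1872 = -28340 - 1872 = -30212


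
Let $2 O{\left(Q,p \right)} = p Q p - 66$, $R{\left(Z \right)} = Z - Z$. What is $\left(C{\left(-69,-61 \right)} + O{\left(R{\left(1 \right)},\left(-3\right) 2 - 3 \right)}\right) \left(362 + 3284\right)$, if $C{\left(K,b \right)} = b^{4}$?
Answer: $50481815968$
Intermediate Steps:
$R{\left(Z \right)} = 0$
$O{\left(Q,p \right)} = -33 + \frac{Q p^{2}}{2}$ ($O{\left(Q,p \right)} = \frac{p Q p - 66}{2} = \frac{Q p p - 66}{2} = \frac{Q p^{2} - 66}{2} = \frac{-66 + Q p^{2}}{2} = -33 + \frac{Q p^{2}}{2}$)
$\left(C{\left(-69,-61 \right)} + O{\left(R{\left(1 \right)},\left(-3\right) 2 - 3 \right)}\right) \left(362 + 3284\right) = \left(\left(-61\right)^{4} - \left(33 + 0 \left(\left(-3\right) 2 - 3\right)^{2}\right)\right) \left(362 + 3284\right) = \left(13845841 - \left(33 + 0 \left(-6 - 3\right)^{2}\right)\right) 3646 = \left(13845841 - \left(33 + 0 \left(-9\right)^{2}\right)\right) 3646 = \left(13845841 - \left(33 + 0 \cdot 81\right)\right) 3646 = \left(13845841 + \left(-33 + 0\right)\right) 3646 = \left(13845841 - 33\right) 3646 = 13845808 \cdot 3646 = 50481815968$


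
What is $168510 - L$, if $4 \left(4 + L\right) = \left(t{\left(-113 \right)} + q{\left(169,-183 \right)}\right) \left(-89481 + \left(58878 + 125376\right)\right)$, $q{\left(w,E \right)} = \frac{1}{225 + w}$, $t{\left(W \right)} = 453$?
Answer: $- \frac{16649791295}{1576} \approx -1.0565 \cdot 10^{7}$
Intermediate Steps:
$L = \frac{16915363055}{1576}$ ($L = -4 + \frac{\left(453 + \frac{1}{225 + 169}\right) \left(-89481 + \left(58878 + 125376\right)\right)}{4} = -4 + \frac{\left(453 + \frac{1}{394}\right) \left(-89481 + 184254\right)}{4} = -4 + \frac{\left(453 + \frac{1}{394}\right) 94773}{4} = -4 + \frac{\frac{178483}{394} \cdot 94773}{4} = -4 + \frac{1}{4} \cdot \frac{16915369359}{394} = -4 + \frac{16915369359}{1576} = \frac{16915363055}{1576} \approx 1.0733 \cdot 10^{7}$)
$168510 - L = 168510 - \frac{16915363055}{1576} = - \frac{16649791295}{1576}$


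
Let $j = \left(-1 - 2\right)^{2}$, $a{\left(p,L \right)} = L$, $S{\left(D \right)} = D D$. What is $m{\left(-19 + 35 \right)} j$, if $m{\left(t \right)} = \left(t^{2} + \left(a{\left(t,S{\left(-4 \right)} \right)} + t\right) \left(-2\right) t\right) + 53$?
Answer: $-6435$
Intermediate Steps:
$S{\left(D \right)} = D^{2}$
$m{\left(t \right)} = 53 + t^{2} + t \left(-32 - 2 t\right)$ ($m{\left(t \right)} = \left(t^{2} + \left(\left(-4\right)^{2} + t\right) \left(-2\right) t\right) + 53 = \left(t^{2} + \left(16 + t\right) \left(-2\right) t\right) + 53 = \left(t^{2} + \left(-32 - 2 t\right) t\right) + 53 = \left(t^{2} + t \left(-32 - 2 t\right)\right) + 53 = 53 + t^{2} + t \left(-32 - 2 t\right)$)
$j = 9$ ($j = \left(-3\right)^{2} = 9$)
$m{\left(-19 + 35 \right)} j = \left(53 - \left(-19 + 35\right)^{2} - 32 \left(-19 + 35\right)\right) 9 = \left(53 - 16^{2} - 512\right) 9 = \left(53 - 256 - 512\right) 9 = \left(-715\right) 9 = -6435$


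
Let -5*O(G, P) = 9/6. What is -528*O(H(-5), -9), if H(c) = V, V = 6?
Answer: 792/5 ≈ 158.40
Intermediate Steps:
H(c) = 6
O(G, P) = -3/10 (O(G, P) = -9/(5*6) = -1/5*3/2 = -3/10)
-528*O(H(-5), -9) = -528*(-3/10) = 792/5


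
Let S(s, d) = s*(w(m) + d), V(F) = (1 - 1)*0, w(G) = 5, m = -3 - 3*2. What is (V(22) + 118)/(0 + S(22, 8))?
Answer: 59/143 ≈ 0.41259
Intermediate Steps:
m = -9 (m = -3 - 6 = -9)
V(F) = 0 (V(F) = 0*0 = 0)
S(s, d) = s*(5 + d)
(V(22) + 118)/(0 + S(22, 8)) = (0 + 118)/(0 + 22*(5 + 8)) = 118/(0 + 22*13) = 118/(0 + 286) = 118/286 = 118*(1/286) = 59/143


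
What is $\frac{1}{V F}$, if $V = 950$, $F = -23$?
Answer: $- \frac{1}{21850} \approx -4.5767 \cdot 10^{-5}$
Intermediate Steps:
$\frac{1}{V F} = \frac{1}{950 \left(-23\right)} = \frac{1}{-21850} = - \frac{1}{21850}$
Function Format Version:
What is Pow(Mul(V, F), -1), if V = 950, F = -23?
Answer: Rational(-1, 21850) ≈ -4.5767e-5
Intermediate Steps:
Pow(Mul(V, F), -1) = Pow(Mul(950, -23), -1) = Pow(-21850, -1) = Rational(-1, 21850)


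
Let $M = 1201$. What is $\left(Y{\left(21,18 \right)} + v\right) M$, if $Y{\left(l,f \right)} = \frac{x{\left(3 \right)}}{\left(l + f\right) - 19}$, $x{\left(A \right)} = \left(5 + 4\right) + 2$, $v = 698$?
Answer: $\frac{16779171}{20} \approx 8.3896 \cdot 10^{5}$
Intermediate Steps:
$x{\left(A \right)} = 11$ ($x{\left(A \right)} = 9 + 2 = 11$)
$Y{\left(l,f \right)} = \frac{11}{-19 + f + l}$ ($Y{\left(l,f \right)} = \frac{11}{\left(l + f\right) - 19} = \frac{11}{\left(f + l\right) - 19} = \frac{11}{-19 + f + l}$)
$\left(Y{\left(21,18 \right)} + v\right) M = \left(\frac{11}{-19 + 18 + 21} + 698\right) 1201 = \left(\frac{11}{20} + 698\right) 1201 = \frac{13971}{20} \cdot 1201 = \frac{16779171}{20}$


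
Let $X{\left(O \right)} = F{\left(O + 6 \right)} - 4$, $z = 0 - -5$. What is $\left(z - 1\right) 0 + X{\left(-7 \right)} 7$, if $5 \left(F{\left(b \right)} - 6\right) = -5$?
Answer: $7$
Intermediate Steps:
$F{\left(b \right)} = 5$ ($F{\left(b \right)} = 6 + \frac{1}{5} \left(-5\right) = 6 - 1 = 5$)
$z = 5$ ($z = 0 + 5 = 5$)
$X{\left(O \right)} = 1$ ($X{\left(O \right)} = 5 - 4 = 1$)
$\left(z - 1\right) 0 + X{\left(-7 \right)} 7 = \left(5 - 1\right) 0 + 1 \cdot 7 = 4 \cdot 0 + 7 = 0 + 7 = 7$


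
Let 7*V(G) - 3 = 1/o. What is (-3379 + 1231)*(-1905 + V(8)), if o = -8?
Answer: 57274809/14 ≈ 4.0911e+6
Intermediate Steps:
V(G) = 23/56 (V(G) = 3/7 + (⅐)/(-8) = 3/7 + (⅐)*(-⅛) = 3/7 - 1/56 = 23/56)
(-3379 + 1231)*(-1905 + V(8)) = (-3379 + 1231)*(-1905 + 23/56) = -2148*(-106657/56) = 57274809/14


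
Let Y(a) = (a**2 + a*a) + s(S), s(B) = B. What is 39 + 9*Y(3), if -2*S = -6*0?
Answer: 201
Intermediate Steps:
S = 0 (S = -(-1)*6*0/2 = -(-1)*0/2 = -1/2*0 = 0)
Y(a) = 2*a**2 (Y(a) = (a**2 + a*a) + 0 = (a**2 + a**2) + 0 = 2*a**2 + 0 = 2*a**2)
39 + 9*Y(3) = 39 + 9*(2*3**2) = 39 + 9*(2*9) = 39 + 9*18 = 39 + 162 = 201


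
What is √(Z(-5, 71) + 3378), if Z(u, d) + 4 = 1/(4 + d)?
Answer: √759153/15 ≈ 58.086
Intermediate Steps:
Z(u, d) = -4 + 1/(4 + d)
√(Z(-5, 71) + 3378) = √((-15 - 4*71)/(4 + 71) + 3378) = √((-15 - 284)/75 + 3378) = √((1/75)*(-299) + 3378) = √(-299/75 + 3378) = √(253051/75) = √759153/15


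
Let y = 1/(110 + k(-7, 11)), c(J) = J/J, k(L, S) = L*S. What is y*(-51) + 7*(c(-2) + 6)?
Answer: 522/11 ≈ 47.455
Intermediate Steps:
c(J) = 1
y = 1/33 (y = 1/(110 - 7*11) = 1/(110 - 77) = 1/33 ≈ 0.030303)
y*(-51) + 7*(c(-2) + 6) = (1/33)*(-51) + 7*(1 + 6) = -17/11 + 7*7 = -17/11 + 49 = 522/11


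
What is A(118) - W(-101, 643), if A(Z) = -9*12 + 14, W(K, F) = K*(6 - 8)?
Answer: -296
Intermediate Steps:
W(K, F) = -2*K (W(K, F) = K*(-2) = -2*K)
A(Z) = -94 (A(Z) = -108 + 14 = -94)
A(118) - W(-101, 643) = -94 - (-2)*(-101) = -94 - 1*202 = -94 - 202 = -296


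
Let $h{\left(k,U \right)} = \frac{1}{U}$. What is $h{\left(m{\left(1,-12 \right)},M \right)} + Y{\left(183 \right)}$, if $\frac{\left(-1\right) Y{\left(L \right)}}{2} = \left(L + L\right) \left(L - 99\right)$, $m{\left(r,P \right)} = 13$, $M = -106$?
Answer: $- \frac{6517729}{106} \approx -61488.0$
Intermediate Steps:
$Y{\left(L \right)} = - 4 L \left(-99 + L\right)$ ($Y{\left(L \right)} = - 2 \left(L + L\right) \left(L - 99\right) = - 2 \cdot 2 L \left(-99 + L\right) = - 4 L \left(-99 + L\right)$)
$h{\left(m{\left(1,-12 \right)},M \right)} + Y{\left(183 \right)} = \frac{1}{-106} + 4 \cdot 183 \left(99 - 183\right) = - \frac{1}{106} + 4 \cdot 183 \left(99 - 183\right) = - \frac{1}{106} + 4 \cdot 183 \left(-84\right) = - \frac{1}{106} - 61488 = - \frac{6517729}{106}$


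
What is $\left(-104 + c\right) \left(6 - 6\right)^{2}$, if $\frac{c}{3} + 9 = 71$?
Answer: $0$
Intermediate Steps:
$c = 186$ ($c = -27 + 3 \cdot 71 = -27 + 213 = 186$)
$\left(-104 + c\right) \left(6 - 6\right)^{2} = \left(-104 + 186\right) \left(6 - 6\right)^{2} = 82 \cdot 0^{2} = 82 \cdot 0 = 0$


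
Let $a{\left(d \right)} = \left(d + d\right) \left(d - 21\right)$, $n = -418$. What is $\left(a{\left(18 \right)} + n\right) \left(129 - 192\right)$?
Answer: $33138$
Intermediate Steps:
$a{\left(d \right)} = 2 d \left(-21 + d\right)$
$\left(a{\left(18 \right)} + n\right) \left(129 - 192\right) = \left(2 \cdot 18 \left(-21 + 18\right) - 418\right) \left(129 - 192\right) = \left(2 \cdot 18 \left(-3\right) - 418\right) \left(129 - 192\right) = \left(-108 - 418\right) \left(-63\right) = \left(-526\right) \left(-63\right) = 33138$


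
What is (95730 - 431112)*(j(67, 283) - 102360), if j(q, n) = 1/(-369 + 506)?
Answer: 4703168772858/137 ≈ 3.4330e+10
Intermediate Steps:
j(q, n) = 1/137
(95730 - 431112)*(j(67, 283) - 102360) = (95730 - 431112)*(1/137 - 102360) = -335382*(-14023319/137) = 4703168772858/137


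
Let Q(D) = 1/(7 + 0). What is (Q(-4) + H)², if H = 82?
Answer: 330625/49 ≈ 6747.4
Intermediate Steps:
Q(D) = ⅐ (Q(D) = 1/7 = ⅐)
(Q(-4) + H)² = (⅐ + 82)² = (575/7)² = 330625/49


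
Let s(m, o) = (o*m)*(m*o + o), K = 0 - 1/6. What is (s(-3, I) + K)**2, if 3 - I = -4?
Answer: 3108169/36 ≈ 86338.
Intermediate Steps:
I = 7 (I = 3 - 1*(-4) = 3 + 4 = 7)
K = -1/6 (K = 0 - 1*1/6 = 0 - 1/6 = -1/6 ≈ -0.16667)
s(m, o) = m*o*(o + m*o) (s(m, o) = (m*o)*(o + m*o) = m*o*(o + m*o))
(s(-3, I) + K)**2 = (-3*7**2*(1 - 3) - 1/6)**2 = (-3*49*(-2) - 1/6)**2 = (294 - 1/6)**2 = (1763/6)**2 = 3108169/36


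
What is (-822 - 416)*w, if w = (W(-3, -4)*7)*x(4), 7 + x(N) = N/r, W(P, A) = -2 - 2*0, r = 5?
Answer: -537292/5 ≈ -1.0746e+5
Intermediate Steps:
W(P, A) = -2 (W(P, A) = -2 + 0 = -2)
x(N) = -7 + N/5
w = 434/5 (w = (-2*7)*(-7 + (1/5)*4) = -14*(-7 + 4/5) = -14*(-31/5) = 434/5 ≈ 86.800)
(-822 - 416)*w = (-822 - 416)*(434/5) = -1238*434/5 = -537292/5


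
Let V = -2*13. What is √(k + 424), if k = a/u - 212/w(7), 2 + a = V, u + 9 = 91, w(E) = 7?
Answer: √32401726/287 ≈ 19.834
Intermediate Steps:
V = -26
u = 82 (u = -9 + 91 = 82)
a = -28 (a = -2 - 26 = -28)
k = -8790/287 (k = -28/82 - 212/7 = -28*1/82 - 212*⅐ = -14/41 - 212/7 = -8790/287 ≈ -30.627)
√(k + 424) = √(-8790/287 + 424) = √(112898/287) = √32401726/287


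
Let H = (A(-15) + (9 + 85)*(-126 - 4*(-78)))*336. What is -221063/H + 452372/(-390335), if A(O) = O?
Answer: -2741524079353/2291104070640 ≈ -1.1966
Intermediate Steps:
H = 5869584 (H = (-15 + (9 + 85)*(-126 - 4*(-78)))*336 = (-15 + 94*(-126 + 312))*336 = (-15 + 94*186)*336 = (-15 + 17484)*336 = 17469*336 = 5869584)
-221063/H + 452372/(-390335) = -221063/5869584 + 452372/(-390335) = -221063*1/5869584 + 452372*(-1/390335) = -221063/5869584 - 452372/390335 = -2741524079353/2291104070640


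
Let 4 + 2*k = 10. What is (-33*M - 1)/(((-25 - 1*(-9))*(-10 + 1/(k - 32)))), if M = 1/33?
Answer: -29/2328 ≈ -0.012457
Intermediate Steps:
k = 3 (k = -2 + (1/2)*10 = -2 + 5 = 3)
M = 1/33 ≈ 0.030303
(-33*M - 1)/(((-25 - 1*(-9))*(-10 + 1/(k - 32)))) = (-33*1/33 - 1)/(((-25 - 1*(-9))*(-10 + 1/(3 - 32)))) = (-1 - 1)/(((-25 + 9)*(-10 + 1/(-29)))) = -2*(-1/(16*(-10 - 1/29))) = -2/((-16*(-291/29))) = -2/4656/29 = -2*29/4656 = -29/2328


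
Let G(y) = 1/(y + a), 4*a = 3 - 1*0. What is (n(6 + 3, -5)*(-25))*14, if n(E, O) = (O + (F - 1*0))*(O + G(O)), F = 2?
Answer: -93450/17 ≈ -5497.1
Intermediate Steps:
a = 3/4 (a = (3 - 1*0)/4 = (3 + 0)/4 = (1/4)*3 = 3/4 ≈ 0.75000)
G(y) = 1/(3/4 + y) (G(y) = 1/(y + 3/4) = 1/(3/4 + y))
n(E, O) = (2 + O)*(O + 4/(3 + 4*O)) (n(E, O) = (O + (2 - 1*0))*(O + 4/(3 + 4*O)) = (O + (2 + 0))*(O + 4/(3 + 4*O)) = (O + 2)*(O + 4/(3 + 4*O)) = (2 + O)*(O + 4/(3 + 4*O)))
(n(6 + 3, -5)*(-25))*14 = (((8 + 4*(-5) - 5*(2 - 5)*(3 + 4*(-5)))/(3 + 4*(-5)))*(-25))*14 = (((8 - 20 - 5*(-3)*(3 - 20))/(3 - 20))*(-25))*14 = (((8 - 20 - 5*(-3)*(-17))/(-17))*(-25))*14 = (-(8 - 20 - 255)/17*(-25))*14 = (-1/17*(-267)*(-25))*14 = ((267/17)*(-25))*14 = -6675/17*14 = -93450/17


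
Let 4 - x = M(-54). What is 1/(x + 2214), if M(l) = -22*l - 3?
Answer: 1/1033 ≈ 0.00096805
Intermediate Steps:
M(l) = -3 - 22*l
x = -1181 (x = 4 - (-3 - 22*(-54)) = 4 - (-3 + 1188) = 4 - 1*1185 = 4 - 1185 = -1181)
1/(x + 2214) = 1/(-1181 + 2214) = 1/1033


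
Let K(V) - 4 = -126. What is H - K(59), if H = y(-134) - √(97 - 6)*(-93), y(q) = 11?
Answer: 133 + 93*√91 ≈ 1020.2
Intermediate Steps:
K(V) = -122 (K(V) = 4 - 126 = -122)
H = 11 + 93*√91 (H = 11 - √(97 - 6)*(-93) = 11 - √91*(-93) = 11 - (-93)*√91 = 11 + 93*√91 ≈ 898.16)
H - K(59) = (11 + 93*√91) - 1*(-122) = (11 + 93*√91) + 122 = 133 + 93*√91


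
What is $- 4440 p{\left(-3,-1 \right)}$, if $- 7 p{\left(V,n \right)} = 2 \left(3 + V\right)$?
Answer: $0$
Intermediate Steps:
$p{\left(V,n \right)} = - \frac{6}{7} - \frac{2 V}{7}$ ($p{\left(V,n \right)} = - \frac{2 \left(3 + V\right)}{7} = - \frac{6 + 2 V}{7} = - \frac{6}{7} - \frac{2 V}{7}$)
$- 4440 p{\left(-3,-1 \right)} = - 4440 \left(- \frac{6}{7} - - \frac{6}{7}\right) = - 4440 \left(- \frac{6}{7} + \frac{6}{7}\right) = \left(-4440\right) 0 = 0$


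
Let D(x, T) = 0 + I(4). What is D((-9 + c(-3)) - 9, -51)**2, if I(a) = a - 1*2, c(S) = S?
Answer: 4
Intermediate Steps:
I(a) = -2 + a (I(a) = a - 2 = -2 + a)
D(x, T) = 2 (D(x, T) = 0 + (-2 + 4) = 0 + 2 = 2)
D((-9 + c(-3)) - 9, -51)**2 = 2**2 = 4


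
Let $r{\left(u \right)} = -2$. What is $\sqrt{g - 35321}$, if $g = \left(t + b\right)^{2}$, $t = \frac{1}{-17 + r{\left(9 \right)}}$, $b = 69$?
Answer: $\frac{i \sqrt{11034781}}{19} \approx 174.83 i$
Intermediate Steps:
$t = - \frac{1}{19}$ ($t = \frac{1}{-17 - 2} = \frac{1}{-19} = - \frac{1}{19} \approx -0.052632$)
$g = \frac{1716100}{361}$ ($g = \left(- \frac{1}{19} + 69\right)^{2} = \left(\frac{1310}{19}\right)^{2} = \frac{1716100}{361} \approx 4753.7$)
$\sqrt{g - 35321} = \sqrt{\frac{1716100}{361} - 35321} = \sqrt{- \frac{11034781}{361}} = \frac{i \sqrt{11034781}}{19}$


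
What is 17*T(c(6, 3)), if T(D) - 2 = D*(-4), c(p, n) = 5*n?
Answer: -986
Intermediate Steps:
T(D) = 2 - 4*D (T(D) = 2 + D*(-4) = 2 - 4*D)
17*T(c(6, 3)) = 17*(2 - 20*3) = 17*(2 - 4*15) = 17*(2 - 60) = 17*(-58) = -986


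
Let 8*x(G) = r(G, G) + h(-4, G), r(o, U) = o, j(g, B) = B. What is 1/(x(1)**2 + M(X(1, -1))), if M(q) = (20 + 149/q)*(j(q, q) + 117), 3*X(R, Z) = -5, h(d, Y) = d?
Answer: -960/7683833 ≈ -0.00012494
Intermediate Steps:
X(R, Z) = -5/3 (X(R, Z) = (1/3)*(-5) = -5/3)
x(G) = -1/2 + G/8 (x(G) = (G - 4)/8 = (-4 + G)/8 = -1/2 + G/8)
M(q) = (20 + 149/q)*(117 + q) (M(q) = (20 + 149/q)*(q + 117) = (20 + 149/q)*(117 + q))
1/(x(1)**2 + M(X(1, -1))) = 1/((-1/2 + (1/8)*1)**2 + (2489 + 20*(-5/3) + 17433/(-5/3))) = 1/((-1/2 + 1/8)**2 + (2489 - 100/3 + 17433*(-3/5))) = 1/((-3/8)**2 + (2489 - 100/3 - 52299/5)) = 1/(9/64 - 120062/15) = 1/(-7683833/960) = -960/7683833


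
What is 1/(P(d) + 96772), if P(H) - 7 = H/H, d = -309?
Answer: 1/96780 ≈ 1.0333e-5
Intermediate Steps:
P(H) = 8 (P(H) = 7 + H/H = 7 + 1 = 8)
1/(P(d) + 96772) = 1/(8 + 96772) = 1/96780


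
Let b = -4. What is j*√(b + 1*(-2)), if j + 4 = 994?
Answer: 990*I*√6 ≈ 2425.0*I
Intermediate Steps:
j = 990 (j = -4 + 994 = 990)
j*√(b + 1*(-2)) = 990*√(-4 + 1*(-2)) = 990*√(-4 - 2) = 990*√(-6) = 990*(I*√6) = 990*I*√6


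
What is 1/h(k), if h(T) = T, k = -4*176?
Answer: -1/704 ≈ -0.0014205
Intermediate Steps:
k = -704
1/h(k) = 1/(-704) = -1/704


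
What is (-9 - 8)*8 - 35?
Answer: -171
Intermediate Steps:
(-9 - 8)*8 - 35 = -17*8 - 35 = -136 - 35 = -171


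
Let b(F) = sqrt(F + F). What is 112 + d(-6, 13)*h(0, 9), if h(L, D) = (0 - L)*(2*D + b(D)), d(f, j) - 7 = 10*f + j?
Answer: 112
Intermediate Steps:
d(f, j) = 7 + j + 10*f (d(f, j) = 7 + (10*f + j) = 7 + (j + 10*f) = 7 + j + 10*f)
b(F) = sqrt(2)*sqrt(F) (b(F) = sqrt(2*F) = sqrt(2)*sqrt(F))
h(L, D) = -L*(2*D + sqrt(2)*sqrt(D)) (h(L, D) = (0 - L)*(2*D + sqrt(2)*sqrt(D)) = (-L)*(2*D + sqrt(2)*sqrt(D)) = -L*(2*D + sqrt(2)*sqrt(D)))
112 + d(-6, 13)*h(0, 9) = 112 + (7 + 13 + 10*(-6))*(-1*0*(2*9 + sqrt(2)*sqrt(9))) = 112 + (7 + 13 - 60)*(-1*0*(18 + sqrt(2)*3)) = 112 - (-40)*0*(18 + 3*sqrt(2)) = 112 - 40*0 = 112 + 0 = 112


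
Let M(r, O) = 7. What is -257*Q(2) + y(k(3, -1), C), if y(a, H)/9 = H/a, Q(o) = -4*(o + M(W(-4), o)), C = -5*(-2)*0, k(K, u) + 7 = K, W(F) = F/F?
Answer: 9252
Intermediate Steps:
W(F) = 1
k(K, u) = -7 + K
C = 0 (C = 10*0 = 0)
Q(o) = -28 - 4*o (Q(o) = -4*(o + 7) = -4*(7 + o) = -28 - 4*o)
y(a, H) = 9*H/a (y(a, H) = 9*(H/a) = 9*H/a)
-257*Q(2) + y(k(3, -1), C) = -257*(-28 - 4*2) + 9*0/(-7 + 3) = -257*(-28 - 8) + 9*0/(-4) = -257*(-36) + 9*0*(-1/4) = 9252 + 0 = 9252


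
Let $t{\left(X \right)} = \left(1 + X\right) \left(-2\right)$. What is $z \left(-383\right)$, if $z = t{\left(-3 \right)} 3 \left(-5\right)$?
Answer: $22980$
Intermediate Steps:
$t{\left(X \right)} = -2 - 2 X$
$z = -60$ ($z = \left(-2 - -6\right) 3 \left(-5\right) = \left(-2 + 6\right) \left(-15\right) = 4 \left(-15\right) = -60$)
$z \left(-383\right) = \left(-60\right) \left(-383\right) = 22980$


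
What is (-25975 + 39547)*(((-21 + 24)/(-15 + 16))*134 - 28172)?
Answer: -376894440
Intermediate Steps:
(-25975 + 39547)*(((-21 + 24)/(-15 + 16))*134 - 28172) = 13572*((3/1)*134 - 28172) = 13572*((3*1)*134 - 28172) = 13572*(3*134 - 28172) = 13572*(402 - 28172) = 13572*(-27770) = -376894440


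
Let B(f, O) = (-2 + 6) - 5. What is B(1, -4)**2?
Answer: 1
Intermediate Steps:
B(f, O) = -1 (B(f, O) = 4 - 5 = -1)
B(1, -4)**2 = (-1)**2 = 1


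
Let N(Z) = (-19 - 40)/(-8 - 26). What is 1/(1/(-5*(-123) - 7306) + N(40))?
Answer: 227494/394735 ≈ 0.57632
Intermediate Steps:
N(Z) = 59/34 (N(Z) = -59/(-34) = -59*(-1/34) = 59/34)
1/(1/(-5*(-123) - 7306) + N(40)) = 1/(1/(-5*(-123) - 7306) + 59/34) = 1/(1/(615 - 7306) + 59/34) = 1/(1/(-6691) + 59/34) = 1/(-1/6691 + 59/34) = 1/(394735/227494) = 227494/394735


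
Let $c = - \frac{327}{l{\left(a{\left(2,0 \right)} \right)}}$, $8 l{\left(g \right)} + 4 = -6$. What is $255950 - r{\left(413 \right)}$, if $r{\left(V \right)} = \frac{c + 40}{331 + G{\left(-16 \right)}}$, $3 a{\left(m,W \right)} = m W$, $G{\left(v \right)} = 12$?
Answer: $\frac{438952742}{1715} \approx 2.5595 \cdot 10^{5}$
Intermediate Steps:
$a{\left(m,W \right)} = \frac{W m}{3}$ ($a{\left(m,W \right)} = \frac{m W}{3} = \frac{W m}{3}$)
$l{\left(g \right)} = - \frac{5}{4}$ ($l{\left(g \right)} = - \frac{1}{2} + \frac{1}{8} \left(-6\right) = - \frac{1}{2} - \frac{3}{4} = - \frac{5}{4}$)
$c = \frac{1308}{5}$ ($c = - \frac{327}{- \frac{5}{4}} = \left(-327\right) \left(- \frac{4}{5}\right) = \frac{1308}{5} \approx 261.6$)
$r{\left(V \right)} = \frac{1508}{1715}$ ($r{\left(V \right)} = \frac{\frac{1308}{5} + 40}{331 + 12} = \frac{1508}{5 \cdot 343} = \frac{1508}{5} \cdot \frac{1}{343} = \frac{1508}{1715}$)
$255950 - r{\left(413 \right)} = 255950 - \frac{1508}{1715} = \frac{438952742}{1715}$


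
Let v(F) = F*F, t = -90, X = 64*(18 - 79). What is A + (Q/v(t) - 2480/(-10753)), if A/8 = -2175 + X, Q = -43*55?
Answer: -847163700089/17419860 ≈ -48632.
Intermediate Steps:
X = -3904 (X = 64*(-61) = -3904)
Q = -2365
v(F) = F**2
A = -48632 (A = 8*(-2175 - 3904) = 8*(-6079) = -48632)
A + (Q/v(t) - 2480/(-10753)) = -48632 + (-2365/((-90)**2) - 2480/(-10753)) = -48632 + (-2365/8100 - 2480*(-1/10753)) = -48632 + (-2365*1/8100 + 2480/10753) = -48632 + (-473/1620 + 2480/10753) = -48632 - 1068569/17419860 = -847163700089/17419860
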